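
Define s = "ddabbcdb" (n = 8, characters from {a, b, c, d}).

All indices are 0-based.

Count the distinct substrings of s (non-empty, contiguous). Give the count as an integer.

rank | idx | suffix
   0 |   2 | abbcdb
   1 |   7 | b
   2 |   3 | bbcdb
   3 |   4 | bcdb
   4 |   5 | cdb
   5 |   1 | dabbcdb
   6 |   6 | db
   7 |   0 | ddabbcdb

SA = [2, 7, 3, 4, 5, 1, 6, 0]
[i] adj suffixes → lcp
  [1] 2/7 → 0 ('')
  [2] 7/3 → 1 ('b')
  [3] 3/4 → 1 ('b')
  [4] 4/5 → 0 ('')
  [5] 5/1 → 0 ('')
  [6] 1/6 → 1 ('d')
  [7] 6/0 → 1 ('d')

n(n+1)/2 = 8·9/2 = 36
Σ LCP = 0 + 0 + 1 + 1 + 0 + 0 + 1 + 1 = 4
distinct = 36 − 4 = 32

32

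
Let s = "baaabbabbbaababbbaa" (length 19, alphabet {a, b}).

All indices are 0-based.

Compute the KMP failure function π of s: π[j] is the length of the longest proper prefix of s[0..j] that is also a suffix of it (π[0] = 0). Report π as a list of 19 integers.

π[0] = 0
j=1 s[j]='a': π[1]=0 (border '')
j=2 s[j]='a': π[2]=0 (border '')
j=3 s[j]='a': π[3]=0 (border '')
j=4 s[j]='b': π[4]=1 (border 'b')
j=5 s[j]='b': k: 1→0; π[5]=1 (border 'b')
j=6 s[j]='a': π[6]=2 (border 'ba')
j=7 s[j]='b': k: 2→0; π[7]=1 (border 'b')
j=8 s[j]='b': k: 1→0; π[8]=1 (border 'b')
j=9 s[j]='b': k: 1→0; π[9]=1 (border 'b')
j=10 s[j]='a': π[10]=2 (border 'ba')
j=11 s[j]='a': π[11]=3 (border 'baa')
j=12 s[j]='b': k: 3→0; π[12]=1 (border 'b')
j=13 s[j]='a': π[13]=2 (border 'ba')
j=14 s[j]='b': k: 2→0; π[14]=1 (border 'b')
j=15 s[j]='b': k: 1→0; π[15]=1 (border 'b')
j=16 s[j]='b': k: 1→0; π[16]=1 (border 'b')
j=17 s[j]='a': π[17]=2 (border 'ba')
j=18 s[j]='a': π[18]=3 (border 'baa')

[0, 0, 0, 0, 1, 1, 2, 1, 1, 1, 2, 3, 1, 2, 1, 1, 1, 2, 3]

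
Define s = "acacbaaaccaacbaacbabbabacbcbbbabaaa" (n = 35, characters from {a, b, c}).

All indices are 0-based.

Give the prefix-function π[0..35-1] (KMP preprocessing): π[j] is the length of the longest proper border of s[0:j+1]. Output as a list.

[0, 0, 1, 2, 0, 1, 1, 1, 2, 0, 1, 1, 2, 0, 1, 1, 2, 0, 1, 0, 0, 1, 0, 1, 2, 0, 0, 0, 0, 0, 1, 0, 1, 1, 1]

π[0] = 0
j=1 s[j]='c': π[1]=0 (border '')
j=2 s[j]='a': π[2]=1 (border 'a')
j=3 s[j]='c': π[3]=2 (border 'ac')
j=4 s[j]='b': k: 2→0; π[4]=0 (border '')
j=5 s[j]='a': π[5]=1 (border 'a')
j=6 s[j]='a': k: 1→0; π[6]=1 (border 'a')
j=7 s[j]='a': k: 1→0; π[7]=1 (border 'a')
j=8 s[j]='c': π[8]=2 (border 'ac')
j=9 s[j]='c': k: 2→0; π[9]=0 (border '')
j=10 s[j]='a': π[10]=1 (border 'a')
j=11 s[j]='a': k: 1→0; π[11]=1 (border 'a')
j=12 s[j]='c': π[12]=2 (border 'ac')
j=13 s[j]='b': k: 2→0; π[13]=0 (border '')
j=14 s[j]='a': π[14]=1 (border 'a')
j=15 s[j]='a': k: 1→0; π[15]=1 (border 'a')
j=16 s[j]='c': π[16]=2 (border 'ac')
j=17 s[j]='b': k: 2→0; π[17]=0 (border '')
j=18 s[j]='a': π[18]=1 (border 'a')
j=19 s[j]='b': k: 1→0; π[19]=0 (border '')
j=20 s[j]='b': π[20]=0 (border '')
j=21 s[j]='a': π[21]=1 (border 'a')
j=22 s[j]='b': k: 1→0; π[22]=0 (border '')
j=23 s[j]='a': π[23]=1 (border 'a')
j=24 s[j]='c': π[24]=2 (border 'ac')
j=25 s[j]='b': k: 2→0; π[25]=0 (border '')
j=26 s[j]='c': π[26]=0 (border '')
j=27 s[j]='b': π[27]=0 (border '')
j=28 s[j]='b': π[28]=0 (border '')
j=29 s[j]='b': π[29]=0 (border '')
j=30 s[j]='a': π[30]=1 (border 'a')
j=31 s[j]='b': k: 1→0; π[31]=0 (border '')
j=32 s[j]='a': π[32]=1 (border 'a')
j=33 s[j]='a': k: 1→0; π[33]=1 (border 'a')
j=34 s[j]='a': k: 1→0; π[34]=1 (border 'a')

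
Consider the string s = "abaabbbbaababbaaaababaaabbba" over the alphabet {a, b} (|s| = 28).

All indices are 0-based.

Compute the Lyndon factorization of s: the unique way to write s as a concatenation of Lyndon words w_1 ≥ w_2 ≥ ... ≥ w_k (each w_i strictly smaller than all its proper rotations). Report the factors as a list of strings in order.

emit factor 1: 'ab' (i=0, period=2)
emit factor 2: 'aabbbb' (i=2, period=6)
emit factor 3: 'aababb' (i=8, period=6)
emit factor 4: 'aaaababaaabbb' (i=14, period=13)
emit factor 5: 'a' (i=27, period=1)

["ab", "aabbbb", "aababb", "aaaababaaabbb", "a"]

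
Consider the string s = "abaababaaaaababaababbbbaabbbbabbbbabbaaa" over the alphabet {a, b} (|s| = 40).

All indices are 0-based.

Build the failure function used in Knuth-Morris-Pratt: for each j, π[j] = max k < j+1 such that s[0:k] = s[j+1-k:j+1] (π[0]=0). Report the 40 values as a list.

π[0] = 0
j=1 s[j]='b': π[1]=0 (border '')
j=2 s[j]='a': π[2]=1 (border 'a')
j=3 s[j]='a': k: 1→0; π[3]=1 (border 'a')
j=4 s[j]='b': π[4]=2 (border 'ab')
j=5 s[j]='a': π[5]=3 (border 'aba')
j=6 s[j]='b': k: 3→1; π[6]=2 (border 'ab')
j=7 s[j]='a': π[7]=3 (border 'aba')
j=8 s[j]='a': π[8]=4 (border 'abaa')
j=9 s[j]='a': k: 4→1→0; π[9]=1 (border 'a')
j=10 s[j]='a': k: 1→0; π[10]=1 (border 'a')
j=11 s[j]='a': k: 1→0; π[11]=1 (border 'a')
j=12 s[j]='b': π[12]=2 (border 'ab')
j=13 s[j]='a': π[13]=3 (border 'aba')
j=14 s[j]='b': k: 3→1; π[14]=2 (border 'ab')
j=15 s[j]='a': π[15]=3 (border 'aba')
j=16 s[j]='a': π[16]=4 (border 'abaa')
j=17 s[j]='b': π[17]=5 (border 'abaab')
j=18 s[j]='a': π[18]=6 (border 'abaaba')
j=19 s[j]='b': π[19]=7 (border 'abaabab')
j=20 s[j]='b': k: 7→2→0; π[20]=0 (border '')
j=21 s[j]='b': π[21]=0 (border '')
j=22 s[j]='b': π[22]=0 (border '')
j=23 s[j]='a': π[23]=1 (border 'a')
j=24 s[j]='a': k: 1→0; π[24]=1 (border 'a')
j=25 s[j]='b': π[25]=2 (border 'ab')
j=26 s[j]='b': k: 2→0; π[26]=0 (border '')
j=27 s[j]='b': π[27]=0 (border '')
j=28 s[j]='b': π[28]=0 (border '')
j=29 s[j]='a': π[29]=1 (border 'a')
j=30 s[j]='b': π[30]=2 (border 'ab')
j=31 s[j]='b': k: 2→0; π[31]=0 (border '')
j=32 s[j]='b': π[32]=0 (border '')
j=33 s[j]='b': π[33]=0 (border '')
j=34 s[j]='a': π[34]=1 (border 'a')
j=35 s[j]='b': π[35]=2 (border 'ab')
j=36 s[j]='b': k: 2→0; π[36]=0 (border '')
j=37 s[j]='a': π[37]=1 (border 'a')
j=38 s[j]='a': k: 1→0; π[38]=1 (border 'a')
j=39 s[j]='a': k: 1→0; π[39]=1 (border 'a')

[0, 0, 1, 1, 2, 3, 2, 3, 4, 1, 1, 1, 2, 3, 2, 3, 4, 5, 6, 7, 0, 0, 0, 1, 1, 2, 0, 0, 0, 1, 2, 0, 0, 0, 1, 2, 0, 1, 1, 1]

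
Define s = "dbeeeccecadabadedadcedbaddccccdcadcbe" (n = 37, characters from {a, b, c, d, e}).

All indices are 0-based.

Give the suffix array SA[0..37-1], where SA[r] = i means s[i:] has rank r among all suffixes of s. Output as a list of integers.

[11, 9, 32, 17, 23, 13, 22, 12, 35, 1, 8, 31, 34, 26, 27, 28, 5, 29, 6, 19, 10, 16, 21, 0, 30, 33, 25, 18, 24, 14, 36, 7, 4, 15, 20, 3, 2]

rank | idx | suffix
   0 |  11 | abadedadcedbaddccccdcadcbe
   1 |   9 | adabadedadcedbaddccccdcadcbe
   2 |  32 | adcbe
   3 |  17 | adcedbaddccccdcadcbe
   4 |  23 | addccccdcadcbe
   5 |  13 | adedadcedbaddccccdcadcbe
   6 |  22 | baddccccdcadcbe
   7 |  12 | badedadcedbaddccccdcadcbe
   8 |  35 | be
   9 |   1 | beeeccecadabadedadcedbaddccccdcadcbe
  10 |   8 | cadabadedadcedbaddccccdcadcbe
  11 |  31 | cadcbe
  12 |  34 | cbe
  13 |  26 | ccccdcadcbe
  14 |  27 | cccdcadcbe
  15 |  28 | ccdcadcbe
  16 |   5 | ccecadabadedadcedbaddccccdcadcbe
  17 |  29 | cdcadcbe
  18 |   6 | cecadabadedadcedbaddccccdcadcbe
  19 |  19 | cedbaddccccdcadcbe
  20 |  10 | dabadedadcedbaddccccdcadcbe
  21 |  16 | dadcedbaddccccdcadcbe
  22 |  21 | dbaddccccdcadcbe
  23 |   0 | dbeeeccecadabadedadcedbaddccccdcadcbe
  24 |  30 | dcadcbe
  25 |  33 | dcbe
  26 |  25 | dccccdcadcbe
  27 |  18 | dcedbaddccccdcadcbe
  28 |  24 | ddccccdcadcbe
  29 |  14 | dedadcedbaddccccdcadcbe
  30 |  36 | e
  31 |   7 | ecadabadedadcedbaddccccdcadcbe
  32 |   4 | eccecadabadedadcedbaddccccdcadcbe
  33 |  15 | edadcedbaddccccdcadcbe
  34 |  20 | edbaddccccdcadcbe
  35 |   3 | eeccecadabadedadcedbaddccccdcadcbe
  36 |   2 | eeeccecadabadedadcedbaddccccdcadcbe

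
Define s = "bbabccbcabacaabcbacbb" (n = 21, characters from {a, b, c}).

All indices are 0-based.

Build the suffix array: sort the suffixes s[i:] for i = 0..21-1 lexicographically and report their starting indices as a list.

rank→(start, suffix):
  0 → (12, 'aabcbacbb')
  1 → (8, 'abacaabcbacbb')
  2 → (13, 'abcbacbb')
  3 → (2, 'abccbcabacaabcbacbb')
  4 → (10, 'acaabcbacbb')
  5 → (17, 'acbb')
  6 → (20, 'b')
  7 → (1, 'babccbcabacaabcbacbb')
  8 → (9, 'bacaabcbacbb')
  9 → (16, 'bacbb')
  10 → (19, 'bb')
  11 → (0, 'bbabccbcabacaabcbacbb')
  12 → (6, 'bcabacaabcbacbb')
  13 → (14, 'bcbacbb')
  14 → (3, 'bccbcabacaabcbacbb')
  15 → (11, 'caabcbacbb')
  16 → (7, 'cabacaabcbacbb')
  17 → (15, 'cbacbb')
  18 → (18, 'cbb')
  19 → (5, 'cbcabacaabcbacbb')
  20 → (4, 'ccbcabacaabcbacbb')

[12, 8, 13, 2, 10, 17, 20, 1, 9, 16, 19, 0, 6, 14, 3, 11, 7, 15, 18, 5, 4]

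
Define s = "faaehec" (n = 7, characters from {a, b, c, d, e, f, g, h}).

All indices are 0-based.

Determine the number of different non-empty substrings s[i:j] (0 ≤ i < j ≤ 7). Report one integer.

26

sorted suffixes:
  #0 SA[0]=1  'aaehec'
  #1 SA[1]=2  'aehec'
  #2 SA[2]=6  'c'
  #3 SA[3]=5  'ec'
  #4 SA[4]=3  'ehec'
  #5 SA[5]=0  'faaehec'
  #6 SA[6]=4  'hec'

SA = [1, 2, 6, 5, 3, 0, 4]
[i] adj suffixes → lcp
  [1] 1/2 → 1 ('a')
  [2] 2/6 → 0 ('')
  [3] 6/5 → 0 ('')
  [4] 5/3 → 1 ('e')
  [5] 3/0 → 0 ('')
  [6] 0/4 → 0 ('')

n(n+1)/2 = 7·8/2 = 28
Σ LCP = 0 + 1 + 0 + 0 + 1 + 0 + 0 = 2
distinct = 28 − 2 = 26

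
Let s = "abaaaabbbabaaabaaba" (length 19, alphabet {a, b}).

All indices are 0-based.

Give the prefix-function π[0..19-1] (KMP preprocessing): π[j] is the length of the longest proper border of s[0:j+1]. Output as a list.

[0, 0, 1, 1, 1, 1, 2, 0, 0, 1, 2, 3, 4, 5, 2, 3, 4, 2, 3]

π[0] = 0
j=1 s[j]='b': π[1]=0 (border '')
j=2 s[j]='a': π[2]=1 (border 'a')
j=3 s[j]='a': k: 1→0; π[3]=1 (border 'a')
j=4 s[j]='a': k: 1→0; π[4]=1 (border 'a')
j=5 s[j]='a': k: 1→0; π[5]=1 (border 'a')
j=6 s[j]='b': π[6]=2 (border 'ab')
j=7 s[j]='b': k: 2→0; π[7]=0 (border '')
j=8 s[j]='b': π[8]=0 (border '')
j=9 s[j]='a': π[9]=1 (border 'a')
j=10 s[j]='b': π[10]=2 (border 'ab')
j=11 s[j]='a': π[11]=3 (border 'aba')
j=12 s[j]='a': π[12]=4 (border 'abaa')
j=13 s[j]='a': π[13]=5 (border 'abaaa')
j=14 s[j]='b': k: 5→1; π[14]=2 (border 'ab')
j=15 s[j]='a': π[15]=3 (border 'aba')
j=16 s[j]='a': π[16]=4 (border 'abaa')
j=17 s[j]='b': k: 4→1; π[17]=2 (border 'ab')
j=18 s[j]='a': π[18]=3 (border 'aba')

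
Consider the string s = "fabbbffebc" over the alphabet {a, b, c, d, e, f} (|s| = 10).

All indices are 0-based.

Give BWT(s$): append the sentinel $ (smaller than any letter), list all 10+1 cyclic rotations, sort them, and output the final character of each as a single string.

cfabebbf$fb

rank  rotation     last
    0  $fabbbffebc  c
    1  abbbffebc$f  f
    2  bbbffebc$fa  a
    3  bbffebc$fab  b
    4  bc$fabbbffe  e
    5  bffebc$fabb  b
    6  c$fabbbffeb  b
    7  ebc$fabbbff  f
    8  fabbbffebc$  $
    9  febc$fabbbf  f
   10  ffebc$fabbb  b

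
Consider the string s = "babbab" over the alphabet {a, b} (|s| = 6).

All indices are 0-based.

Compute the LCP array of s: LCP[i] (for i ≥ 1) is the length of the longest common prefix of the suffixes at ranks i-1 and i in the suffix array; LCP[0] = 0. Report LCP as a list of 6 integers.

[0, 2, 0, 1, 3, 1]

sorted suffixes:
  #0 SA[0]=4  'ab'
  #1 SA[1]=1  'abbab'
  #2 SA[2]=5  'b'
  #3 SA[3]=3  'bab'
  #4 SA[4]=0  'babbab'
  #5 SA[5]=2  'bbab'

SA = [4, 1, 5, 3, 0, 2]
rank  pair      lcp
   1  s[4:],s[1:]  2  'ab'
   2  s[1:],s[5:]  0  ''
   3  s[5:],s[3:]  1  'b'
   4  s[3:],s[0:]  3  'bab'
   5  s[0:],s[2:]  1  'b'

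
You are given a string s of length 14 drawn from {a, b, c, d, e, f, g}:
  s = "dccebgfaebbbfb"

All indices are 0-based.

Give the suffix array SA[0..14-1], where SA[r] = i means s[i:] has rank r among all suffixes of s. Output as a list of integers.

[7, 13, 9, 10, 11, 4, 1, 2, 0, 8, 3, 6, 12, 5]

sorted suffixes:
  #0 SA[0]=7  'aebbbfb'
  #1 SA[1]=13  'b'
  #2 SA[2]=9  'bbbfb'
  #3 SA[3]=10  'bbfb'
  #4 SA[4]=11  'bfb'
  #5 SA[5]=4  'bgfaebbbfb'
  #6 SA[6]=1  'ccebgfaebbbfb'
  #7 SA[7]=2  'cebgfaebbbfb'
  #8 SA[8]=0  'dccebgfaebbbfb'
  #9 SA[9]=8  'ebbbfb'
  #10 SA[10]=3  'ebgfaebbbfb'
  #11 SA[11]=6  'faebbbfb'
  #12 SA[12]=12  'fb'
  #13 SA[13]=5  'gfaebbbfb'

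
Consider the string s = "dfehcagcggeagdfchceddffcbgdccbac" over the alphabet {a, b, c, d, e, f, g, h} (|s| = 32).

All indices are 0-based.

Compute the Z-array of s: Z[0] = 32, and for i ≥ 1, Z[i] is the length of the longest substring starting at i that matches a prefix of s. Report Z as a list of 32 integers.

Z[0]=32
i=1: fresh scan; Z[1]=0
i=2: fresh scan; Z[2]=0
i=3: fresh scan; Z[3]=0
i=4: fresh scan; Z[4]=0
i=5: fresh scan; Z[5]=0
i=6: fresh scan; Z[6]=0
i=7: fresh scan; Z[7]=0
i=8: fresh scan; Z[8]=0
i=9: fresh scan; Z[9]=0
i=10: fresh scan; Z[10]=0
i=11: fresh scan; Z[11]=0
i=12: fresh scan; Z[12]=0
i=13: fresh scan; Z[13]=2 grow→box=[13,15)
i=14: min(r-i=1, Z[1]=0)=0; Z[14]=0
i=15: fresh scan; Z[15]=0
i=16: fresh scan; Z[16]=0
i=17: fresh scan; Z[17]=0
i=18: fresh scan; Z[18]=0
i=19: fresh scan; Z[19]=1 grow→box=[19,20)
i=20: fresh scan; Z[20]=2 grow→box=[20,22)
i=21: min(r-i=1, Z[1]=0)=0; Z[21]=0
i=22: fresh scan; Z[22]=0
i=23: fresh scan; Z[23]=0
i=24: fresh scan; Z[24]=0
i=25: fresh scan; Z[25]=0
i=26: fresh scan; Z[26]=1 grow→box=[26,27)
i=27: fresh scan; Z[27]=0
i=28: fresh scan; Z[28]=0
i=29: fresh scan; Z[29]=0
i=30: fresh scan; Z[30]=0
i=31: fresh scan; Z[31]=0

[32, 0, 0, 0, 0, 0, 0, 0, 0, 0, 0, 0, 0, 2, 0, 0, 0, 0, 0, 1, 2, 0, 0, 0, 0, 0, 1, 0, 0, 0, 0, 0]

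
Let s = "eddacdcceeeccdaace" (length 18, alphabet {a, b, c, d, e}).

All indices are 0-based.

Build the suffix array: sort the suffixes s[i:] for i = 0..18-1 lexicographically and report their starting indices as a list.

rank | idx | suffix
   0 |  14 | aace
   1 |   3 | acdcceeeccdaace
   2 |  15 | ace
   3 |  11 | ccdaace
   4 |   6 | cceeeccdaace
   5 |  12 | cdaace
   6 |   4 | cdcceeeccdaace
   7 |  16 | ce
   8 |   7 | ceeeccdaace
   9 |  13 | daace
  10 |   2 | dacdcceeeccdaace
  11 |   5 | dcceeeccdaace
  12 |   1 | ddacdcceeeccdaace
  13 |  17 | e
  14 |  10 | eccdaace
  15 |   0 | eddacdcceeeccdaace
  16 |   9 | eeccdaace
  17 |   8 | eeeccdaace

[14, 3, 15, 11, 6, 12, 4, 16, 7, 13, 2, 5, 1, 17, 10, 0, 9, 8]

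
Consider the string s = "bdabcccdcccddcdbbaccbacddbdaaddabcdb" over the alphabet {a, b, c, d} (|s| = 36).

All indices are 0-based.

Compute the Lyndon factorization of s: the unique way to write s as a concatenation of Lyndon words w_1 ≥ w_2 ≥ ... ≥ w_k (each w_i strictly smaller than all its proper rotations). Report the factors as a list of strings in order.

["bd", "abcccdcccddcdbbaccbacddbd", "aaddabcdb"]

emit factor 1: 'bd' (i=0, period=2)
emit factor 2: 'abcccdcccddcdbbaccbacddbd' (i=2, period=25)
emit factor 3: 'aaddabcdb' (i=27, period=9)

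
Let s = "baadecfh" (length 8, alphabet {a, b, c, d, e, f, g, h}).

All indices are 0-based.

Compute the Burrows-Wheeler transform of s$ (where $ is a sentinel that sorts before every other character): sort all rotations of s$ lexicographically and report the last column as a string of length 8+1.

rank  rotation   last
    0  $baadecfh  h
    1  aadecfh$b  b
    2  adecfh$ba  a
    3  baadecfh$  $
    4  cfh$baade  e
    5  decfh$baa  a
    6  ecfh$baad  d
    7  fh$baadec  c
    8  h$baadecf  f

hba$eadcf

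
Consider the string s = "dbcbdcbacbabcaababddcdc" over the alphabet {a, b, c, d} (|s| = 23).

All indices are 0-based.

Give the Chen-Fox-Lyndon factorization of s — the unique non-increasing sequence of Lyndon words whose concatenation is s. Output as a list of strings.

["d", "bcbdc", "b", "acb", "abc", "aababddcdc"]

emit factor 1: 'd' (i=0, period=1)
emit factor 2: 'bcbdc' (i=1, period=5)
emit factor 3: 'b' (i=6, period=1)
emit factor 4: 'acb' (i=7, period=3)
emit factor 5: 'abc' (i=10, period=3)
emit factor 6: 'aababddcdc' (i=13, period=10)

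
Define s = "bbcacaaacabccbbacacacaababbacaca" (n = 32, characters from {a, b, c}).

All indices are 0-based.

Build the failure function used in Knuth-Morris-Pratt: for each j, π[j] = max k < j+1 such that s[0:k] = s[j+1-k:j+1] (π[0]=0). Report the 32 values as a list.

π[0] = 0
j=1 s[j]='b': π[1]=1 (border 'b')
j=2 s[j]='c': k: 1→0; π[2]=0 (border '')
j=3 s[j]='a': π[3]=0 (border '')
j=4 s[j]='c': π[4]=0 (border '')
j=5 s[j]='a': π[5]=0 (border '')
j=6 s[j]='a': π[6]=0 (border '')
j=7 s[j]='a': π[7]=0 (border '')
j=8 s[j]='c': π[8]=0 (border '')
j=9 s[j]='a': π[9]=0 (border '')
j=10 s[j]='b': π[10]=1 (border 'b')
j=11 s[j]='c': k: 1→0; π[11]=0 (border '')
j=12 s[j]='c': π[12]=0 (border '')
j=13 s[j]='b': π[13]=1 (border 'b')
j=14 s[j]='b': π[14]=2 (border 'bb')
j=15 s[j]='a': k: 2→1→0; π[15]=0 (border '')
j=16 s[j]='c': π[16]=0 (border '')
j=17 s[j]='a': π[17]=0 (border '')
j=18 s[j]='c': π[18]=0 (border '')
j=19 s[j]='a': π[19]=0 (border '')
j=20 s[j]='c': π[20]=0 (border '')
j=21 s[j]='a': π[21]=0 (border '')
j=22 s[j]='a': π[22]=0 (border '')
j=23 s[j]='b': π[23]=1 (border 'b')
j=24 s[j]='a': k: 1→0; π[24]=0 (border '')
j=25 s[j]='b': π[25]=1 (border 'b')
j=26 s[j]='b': π[26]=2 (border 'bb')
j=27 s[j]='a': k: 2→1→0; π[27]=0 (border '')
j=28 s[j]='c': π[28]=0 (border '')
j=29 s[j]='a': π[29]=0 (border '')
j=30 s[j]='c': π[30]=0 (border '')
j=31 s[j]='a': π[31]=0 (border '')

[0, 1, 0, 0, 0, 0, 0, 0, 0, 0, 1, 0, 0, 1, 2, 0, 0, 0, 0, 0, 0, 0, 0, 1, 0, 1, 2, 0, 0, 0, 0, 0]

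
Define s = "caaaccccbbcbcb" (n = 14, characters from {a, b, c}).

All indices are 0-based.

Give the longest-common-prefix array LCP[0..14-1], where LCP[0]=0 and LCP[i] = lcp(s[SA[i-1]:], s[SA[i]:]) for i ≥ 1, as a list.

sorted suffixes:
  #0 SA[0]=1  'aaaccccbbcbcb'
  #1 SA[1]=2  'aaccccbbcbcb'
  #2 SA[2]=3  'accccbbcbcb'
  #3 SA[3]=13  'b'
  #4 SA[4]=8  'bbcbcb'
  #5 SA[5]=11  'bcb'
  #6 SA[6]=9  'bcbcb'
  #7 SA[7]=0  'caaaccccbbcbcb'
  #8 SA[8]=12  'cb'
  #9 SA[9]=7  'cbbcbcb'
  #10 SA[10]=10  'cbcb'
  #11 SA[11]=6  'ccbbcbcb'
  #12 SA[12]=5  'cccbbcbcb'
  #13 SA[13]=4  'ccccbbcbcb'

SA = [1, 2, 3, 13, 8, 11, 9, 0, 12, 7, 10, 6, 5, 4]
i: (SA[i-1],SA[i]) lcp shared
  1: (1,2) 2 'aa'
  2: (2,3) 1 'a'
  3: (3,13) 0 ''
  4: (13,8) 1 'b'
  5: (8,11) 1 'b'
  6: (11,9) 3 'bcb'
  7: (9,0) 0 ''
  8: (0,12) 1 'c'
  9: (12,7) 2 'cb'
  10: (7,10) 2 'cb'
  11: (10,6) 1 'c'
  12: (6,5) 2 'cc'
  13: (5,4) 3 'ccc'

[0, 2, 1, 0, 1, 1, 3, 0, 1, 2, 2, 1, 2, 3]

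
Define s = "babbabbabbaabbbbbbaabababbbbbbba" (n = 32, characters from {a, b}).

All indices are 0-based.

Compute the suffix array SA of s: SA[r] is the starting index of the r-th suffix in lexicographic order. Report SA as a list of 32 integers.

rank | idx | suffix
   0 |  31 | a
   1 |  18 | aabababbbbbbba
   2 |  10 | aabbbbbbaabababbbbbbba
   3 |  19 | abababbbbbbba
   4 |  21 | ababbbbbbba
   5 |   7 | abbaabbbbbbaabababbbbbbba
   6 |   4 | abbabbaabbbbbbaabababbbbbbba
   7 |   1 | abbabbabbaabbbbbbaabababbbbbbba
   8 |  11 | abbbbbbaabababbbbbbba
   9 |  23 | abbbbbbba
  10 |  30 | ba
  11 |  17 | baabababbbbbbba
  12 |   9 | baabbbbbbaabababbbbbbba
  13 |  20 | bababbbbbbba
  14 |   6 | babbaabbbbbbaabababbbbbbba
  15 |   3 | babbabbaabbbbbbaabababbbbbbba
  16 |   0 | babbabbabbaabbbbbbaabababbbbbbba
  17 |  22 | babbbbbbba
  18 |  29 | bba
  19 |  16 | bbaabababbbbbbba
  20 |   8 | bbaabbbbbbaabababbbbbbba
  21 |   5 | bbabbaabbbbbbaabababbbbbbba
  22 |   2 | bbabbabbaabbbbbbaabababbbbbbba
  23 |  28 | bbba
  24 |  15 | bbbaabababbbbbbba
  25 |  27 | bbbba
  26 |  14 | bbbbaabababbbbbbba
  27 |  26 | bbbbba
  28 |  13 | bbbbbaabababbbbbbba
  29 |  25 | bbbbbba
  30 |  12 | bbbbbbaabababbbbbbba
  31 |  24 | bbbbbbba

[31, 18, 10, 19, 21, 7, 4, 1, 11, 23, 30, 17, 9, 20, 6, 3, 0, 22, 29, 16, 8, 5, 2, 28, 15, 27, 14, 26, 13, 25, 12, 24]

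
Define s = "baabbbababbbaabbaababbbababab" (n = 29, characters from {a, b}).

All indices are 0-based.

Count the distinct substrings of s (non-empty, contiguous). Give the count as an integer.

330

sorted suffixes:
  #0 SA[0]=16  'aababbbababab'
  #1 SA[1]=12  'aabbaababbbababab'
  #2 SA[2]=1  'aabbbababbbaabbaababbbababab'
  #3 SA[3]=27  'ab'
  #4 SA[4]=25  'abab'
  #5 SA[5]=23  'ababab'
  #6 SA[6]=6  'ababbbaabbaababbbababab'
  #7 SA[7]=17  'ababbbababab'
  #8 SA[8]=13  'abbaababbbababab'
  #9 SA[9]=8  'abbbaabbaababbbababab'
  #10 SA[10]=19  'abbbababab'
  #11 SA[11]=2  'abbbababbbaabbaababbbababab'
  #12 SA[12]=28  'b'
  #13 SA[13]=15  'baababbbababab'
  #14 SA[14]=11  'baabbaababbbababab'
  #15 SA[15]=0  'baabbbababbbaabbaababbbababab'
  #16 SA[16]=26  'bab'
  #17 SA[17]=24  'babab'
  #18 SA[18]=22  'bababab'
  #19 SA[19]=5  'bababbbaabbaababbbababab'
  #20 SA[20]=7  'babbbaabbaababbbababab'
  #21 SA[21]=18  'babbbababab'
  #22 SA[22]=14  'bbaababbbababab'
  #23 SA[23]=10  'bbaabbaababbbababab'
  #24 SA[24]=21  'bbababab'
  #25 SA[25]=4  'bbababbbaabbaababbbababab'
  #26 SA[26]=9  'bbbaabbaababbbababab'
  #27 SA[27]=20  'bbbababab'
  #28 SA[28]=3  'bbbababbbaabbaababbbababab'

SA = [16, 12, 1, 27, 25, 23, 6, 17, 13, 8, 19, 2, 28, 15, 11, 0, 26, 24, 22, 5, 7, 18, 14, 10, 21, 4, 9, 20, 3]
rank  pair      lcp
   1  s[16:],s[12:]  3  'aab'
   2  s[12:],s[1:]  4  'aabb'
   3  s[1:],s[27:]  1  'a'
   4  s[27:],s[25:]  2  'ab'
   5  s[25:],s[23:]  4  'abab'
   6  s[23:],s[6:]  4  'abab'
   7  s[6:],s[17:]  7  'ababbba'
   8  s[17:],s[13:]  2  'ab'
   9  s[13:],s[8:]  3  'abb'
  10  s[8:],s[19:]  5  'abbba'
  11  s[19:],s[2:]  8  'abbbabab'
  12  s[2:],s[28:]  0  ''
  13  s[28:],s[15:]  1  'b'
  14  s[15:],s[11:]  4  'baab'
  15  s[11:],s[0:]  5  'baabb'
  16  s[0:],s[26:]  2  'ba'
  17  s[26:],s[24:]  3  'bab'
  18  s[24:],s[22:]  5  'babab'
  19  s[22:],s[5:]  5  'babab'
  20  s[5:],s[7:]  3  'bab'
  21  s[7:],s[18:]  6  'babbba'
  22  s[18:],s[14:]  1  'b'
  23  s[14:],s[10:]  5  'bbaab'
  24  s[10:],s[21:]  3  'bba'
  25  s[21:],s[4:]  6  'bbabab'
  26  s[4:],s[9:]  2  'bb'
  27  s[9:],s[20:]  4  'bbba'
  28  s[20:],s[3:]  7  'bbbabab'

n(n+1)/2 = 29·30/2 = 435
Σ LCP = 0 + 3 + 4 + 1 + 2 + 4 + 4 + 7 + 2 + 3 + 5 + 8 + 0 + 1 + 4 + 5 + 2 + 3 + 5 + 5 + 3 + 6 + 1 + 5 + 3 + 6 + 2 + 4 + 7 = 105
distinct = 435 − 105 = 330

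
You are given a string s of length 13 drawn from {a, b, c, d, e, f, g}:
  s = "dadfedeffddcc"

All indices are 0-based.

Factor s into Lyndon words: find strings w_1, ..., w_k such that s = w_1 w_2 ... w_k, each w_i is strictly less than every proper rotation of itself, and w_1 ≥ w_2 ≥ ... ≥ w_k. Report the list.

["d", "adfedeffddcc"]

emit factor 1: 'd' (i=0, period=1)
emit factor 2: 'adfedeffddcc' (i=1, period=12)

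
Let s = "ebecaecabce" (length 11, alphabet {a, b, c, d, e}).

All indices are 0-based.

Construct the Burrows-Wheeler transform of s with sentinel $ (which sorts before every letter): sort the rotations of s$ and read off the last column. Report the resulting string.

eccaeeebc$ab

rank  rotation      last
    0  $ebecaecabce  e
    1  abce$ebecaec  c
    2  aecabce$ebec  c
    3  bce$ebecaeca  a
    4  becaecabce$e  e
    5  cabce$ebecae  e
    6  caecabce$ebe  e
    7  ce$ebecaecab  b
    8  e$ebecaecabc  c
    9  ebecaecabce$  $
   10  ecabce$ebeca  a
   11  ecaecabce$eb  b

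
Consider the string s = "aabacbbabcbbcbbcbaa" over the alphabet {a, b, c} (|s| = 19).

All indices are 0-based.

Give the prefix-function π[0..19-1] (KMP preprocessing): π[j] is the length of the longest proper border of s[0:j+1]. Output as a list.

π[0] = 0
j=1 s[j]='a': π[1]=1 (border 'a')
j=2 s[j]='b': k: 1→0; π[2]=0 (border '')
j=3 s[j]='a': π[3]=1 (border 'a')
j=4 s[j]='c': k: 1→0; π[4]=0 (border '')
j=5 s[j]='b': π[5]=0 (border '')
j=6 s[j]='b': π[6]=0 (border '')
j=7 s[j]='a': π[7]=1 (border 'a')
j=8 s[j]='b': k: 1→0; π[8]=0 (border '')
j=9 s[j]='c': π[9]=0 (border '')
j=10 s[j]='b': π[10]=0 (border '')
j=11 s[j]='b': π[11]=0 (border '')
j=12 s[j]='c': π[12]=0 (border '')
j=13 s[j]='b': π[13]=0 (border '')
j=14 s[j]='b': π[14]=0 (border '')
j=15 s[j]='c': π[15]=0 (border '')
j=16 s[j]='b': π[16]=0 (border '')
j=17 s[j]='a': π[17]=1 (border 'a')
j=18 s[j]='a': π[18]=2 (border 'aa')

[0, 1, 0, 1, 0, 0, 0, 1, 0, 0, 0, 0, 0, 0, 0, 0, 0, 1, 2]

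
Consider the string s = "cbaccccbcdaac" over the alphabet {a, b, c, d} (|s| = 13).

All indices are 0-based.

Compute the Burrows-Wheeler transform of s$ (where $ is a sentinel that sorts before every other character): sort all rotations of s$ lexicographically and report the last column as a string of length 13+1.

rank  rotation        last
    0  $cbaccccbcdaac  c
    1  aac$cbaccccbcd  d
    2  ac$cbaccccbcda  a
    3  accccbcdaac$cb  b
    4  baccccbcdaac$c  c
    5  bcdaac$cbacccc  c
    6  c$cbaccccbcdaa  a
    7  cbaccccbcdaac$  $
    8  cbcdaac$cbaccc  c
    9  ccbcdaac$cbacc  c
   10  cccbcdaac$cbac  c
   11  ccccbcdaac$cba  a
   12  cdaac$cbaccccb  b
   13  daac$cbaccccbc  c

cdabcca$cccabc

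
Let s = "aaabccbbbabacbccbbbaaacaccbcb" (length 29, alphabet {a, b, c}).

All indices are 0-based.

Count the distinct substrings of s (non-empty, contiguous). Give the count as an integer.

372

sorted suffixes:
  #0 SA[0]=0  'aaabccbbbabacbccbbbaaacaccbcb'
  #1 SA[1]=19  'aaacaccbcb'
  #2 SA[2]=1  'aabccbbbabacbccbbbaaacaccbcb'
  #3 SA[3]=20  'aacaccbcb'
  #4 SA[4]=9  'abacbccbbbaaacaccbcb'
  #5 SA[5]=2  'abccbbbabacbccbbbaaacaccbcb'
  #6 SA[6]=21  'acaccbcb'
  #7 SA[7]=11  'acbccbbbaaacaccbcb'
  #8 SA[8]=23  'accbcb'
  #9 SA[9]=28  'b'
  #10 SA[10]=18  'baaacaccbcb'
  #11 SA[11]=8  'babacbccbbbaaacaccbcb'
  #12 SA[12]=10  'bacbccbbbaaacaccbcb'
  #13 SA[13]=17  'bbaaacaccbcb'
  #14 SA[14]=7  'bbabacbccbbbaaacaccbcb'
  #15 SA[15]=16  'bbbaaacaccbcb'
  #16 SA[16]=6  'bbbabacbccbbbaaacaccbcb'
  #17 SA[17]=26  'bcb'
  #18 SA[18]=13  'bccbbbaaacaccbcb'
  #19 SA[19]=3  'bccbbbabacbccbbbaaacaccbcb'
  #20 SA[20]=22  'caccbcb'
  #21 SA[21]=27  'cb'
  #22 SA[22]=15  'cbbbaaacaccbcb'
  #23 SA[23]=5  'cbbbabacbccbbbaaacaccbcb'
  #24 SA[24]=25  'cbcb'
  #25 SA[25]=12  'cbccbbbaaacaccbcb'
  #26 SA[26]=14  'ccbbbaaacaccbcb'
  #27 SA[27]=4  'ccbbbabacbccbbbaaacaccbcb'
  #28 SA[28]=24  'ccbcb'

SA = [0, 19, 1, 20, 9, 2, 21, 11, 23, 28, 18, 8, 10, 17, 7, 16, 6, 26, 13, 3, 22, 27, 15, 5, 25, 12, 14, 4, 24]
i: (SA[i-1],SA[i]) lcp shared
  1: (0,19) 3 'aaa'
  2: (19,1) 2 'aa'
  3: (1,20) 2 'aa'
  4: (20,9) 1 'a'
  5: (9,2) 2 'ab'
  6: (2,21) 1 'a'
  7: (21,11) 2 'ac'
  8: (11,23) 2 'ac'
  9: (23,28) 0 ''
  10: (28,18) 1 'b'
  11: (18,8) 2 'ba'
  12: (8,10) 2 'ba'
  13: (10,17) 1 'b'
  14: (17,7) 3 'bba'
  15: (7,16) 2 'bb'
  16: (16,6) 4 'bbba'
  17: (6,26) 1 'b'
  18: (26,13) 2 'bc'
  19: (13,3) 7 'bccbbba'
  20: (3,22) 0 ''
  21: (22,27) 1 'c'
  22: (27,15) 2 'cb'
  23: (15,5) 5 'cbbba'
  24: (5,25) 2 'cb'
  25: (25,12) 3 'cbc'
  26: (12,14) 1 'c'
  27: (14,4) 6 'ccbbba'
  28: (4,24) 3 'ccb'

n(n+1)/2 = 29·30/2 = 435
Σ LCP = 0 + 3 + 2 + 2 + 1 + 2 + 1 + 2 + 2 + 0 + 1 + 2 + 2 + 1 + 3 + 2 + 4 + 1 + 2 + 7 + 0 + 1 + 2 + 5 + 2 + 3 + 1 + 6 + 3 = 63
distinct = 435 − 63 = 372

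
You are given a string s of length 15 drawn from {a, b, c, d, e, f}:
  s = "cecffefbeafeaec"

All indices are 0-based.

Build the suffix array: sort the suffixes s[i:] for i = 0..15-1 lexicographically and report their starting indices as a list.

[12, 9, 7, 14, 0, 2, 11, 8, 13, 1, 5, 6, 10, 4, 3]

rank→(start, suffix):
  0 → (12, 'aec')
  1 → (9, 'afeaec')
  2 → (7, 'beafeaec')
  3 → (14, 'c')
  4 → (0, 'cecffefbeafeaec')
  5 → (2, 'cffefbeafeaec')
  6 → (11, 'eaec')
  7 → (8, 'eafeaec')
  8 → (13, 'ec')
  9 → (1, 'ecffefbeafeaec')
  10 → (5, 'efbeafeaec')
  11 → (6, 'fbeafeaec')
  12 → (10, 'feaec')
  13 → (4, 'fefbeafeaec')
  14 → (3, 'ffefbeafeaec')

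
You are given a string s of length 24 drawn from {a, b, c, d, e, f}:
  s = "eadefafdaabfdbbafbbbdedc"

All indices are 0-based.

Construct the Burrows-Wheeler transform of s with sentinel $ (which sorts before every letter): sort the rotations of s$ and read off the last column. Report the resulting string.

cdaebfbdfbbadffeba$ddeaab

rank  rotation                   last
    0  $eadefafdaabfdbbafbbbdedc  c
    1  aabfdbbafbbbdedc$eadefafd  d
    2  abfdbbafbbbdedc$eadefafda  a
    3  adefafdaabfdbbafbbbdedc$e  e
    4  afbbbdedc$eadefafdaabfdbb  b
    5  afdaabfdbbafbbbdedc$eadef  f
    6  bafbbbdedc$eadefafdaabfdb  b
    7  bbafbbbdedc$eadefafdaabfd  d
    8  bbbdedc$eadefafdaabfdbbaf  f
    9  bbdedc$eadefafdaabfdbbafb  b
   10  bdedc$eadefafdaabfdbbafbb  b
   11  bfdbbafbbbdedc$eadefafdaa  a
   12  c$eadefafdaabfdbbafbbbded  d
   13  daabfdbbafbbbdedc$eadefaf  f
   14  dbbafbbbdedc$eadefafdaabf  f
   15  dc$eadefafdaabfdbbafbbbde  e
   16  dedc$eadefafdaabfdbbafbbb  b
   17  defafdaabfdbbafbbbdedc$ea  a
   18  eadefafdaabfdbbafbbbdedc$  $
   19  edc$eadefafdaabfdbbafbbbd  d
   20  efafdaabfdbbafbbbdedc$ead  d
   21  fafdaabfdbbafbbbdedc$eade  e
   22  fbbbdedc$eadefafdaabfdbba  a
   23  fdaabfdbbafbbbdedc$eadefa  a
   24  fdbbafbbbdedc$eadefafdaab  b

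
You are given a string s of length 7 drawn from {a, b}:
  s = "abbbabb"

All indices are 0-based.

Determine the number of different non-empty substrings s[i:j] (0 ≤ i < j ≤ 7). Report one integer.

19

rank→(start, suffix):
  0 → (4, 'abb')
  1 → (0, 'abbbabb')
  2 → (6, 'b')
  3 → (3, 'babb')
  4 → (5, 'bb')
  5 → (2, 'bbabb')
  6 → (1, 'bbbabb')

SA = [4, 0, 6, 3, 5, 2, 1]
rank  pair      lcp
   1  s[4:],s[0:]  3  'abb'
   2  s[0:],s[6:]  0  ''
   3  s[6:],s[3:]  1  'b'
   4  s[3:],s[5:]  1  'b'
   5  s[5:],s[2:]  2  'bb'
   6  s[2:],s[1:]  2  'bb'

n(n+1)/2 = 7·8/2 = 28
Σ LCP = 0 + 3 + 0 + 1 + 1 + 2 + 2 = 9
distinct = 28 − 9 = 19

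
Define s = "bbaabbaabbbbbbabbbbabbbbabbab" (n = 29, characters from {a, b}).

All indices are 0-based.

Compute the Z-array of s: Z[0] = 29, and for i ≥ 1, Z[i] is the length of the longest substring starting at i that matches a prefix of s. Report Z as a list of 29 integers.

[29, 1, 0, 0, 6, 1, 0, 0, 2, 2, 2, 2, 3, 1, 0, 2, 2, 3, 1, 0, 2, 2, 3, 1, 0, 3, 1, 0, 1]

Z[0]=29
i=1: outside box; Z[1]=1 scan→box=[1,2)
i=2: outside box; Z[2]=0
i=3: outside box; Z[3]=0
i=4: outside box; Z[4]=6 scan→box=[4,10)
i=5: min(r-i=5, Z[1]=1)=1; Z[5]=1
i=6: min(r-i=4, Z[2]=0)=0; Z[6]=0
i=7: min(r-i=3, Z[3]=0)=0; Z[7]=0
i=8: min(r-i=2, Z[4]=6)=2; Z[8]=2
i=9: min(r-i=1, Z[5]=1)=1; Z[9]=2 scan→box=[9,11)
i=10: min(r-i=1, Z[1]=1)=1; Z[10]=2 scan→box=[10,12)
i=11: min(r-i=1, Z[1]=1)=1; Z[11]=2 scan→box=[11,13)
i=12: min(r-i=1, Z[1]=1)=1; Z[12]=3 scan→box=[12,15)
i=13: min(r-i=2, Z[1]=1)=1; Z[13]=1
i=14: min(r-i=1, Z[2]=0)=0; Z[14]=0
i=15: outside box; Z[15]=2 scan→box=[15,17)
i=16: min(r-i=1, Z[1]=1)=1; Z[16]=2 scan→box=[16,18)
i=17: min(r-i=1, Z[1]=1)=1; Z[17]=3 scan→box=[17,20)
i=18: min(r-i=2, Z[1]=1)=1; Z[18]=1
i=19: min(r-i=1, Z[2]=0)=0; Z[19]=0
i=20: outside box; Z[20]=2 scan→box=[20,22)
i=21: min(r-i=1, Z[1]=1)=1; Z[21]=2 scan→box=[21,23)
i=22: min(r-i=1, Z[1]=1)=1; Z[22]=3 scan→box=[22,25)
i=23: min(r-i=2, Z[1]=1)=1; Z[23]=1
i=24: min(r-i=1, Z[2]=0)=0; Z[24]=0
i=25: outside box; Z[25]=3 scan→box=[25,28)
i=26: min(r-i=2, Z[1]=1)=1; Z[26]=1
i=27: min(r-i=1, Z[2]=0)=0; Z[27]=0
i=28: outside box; Z[28]=1 scan→box=[28,29)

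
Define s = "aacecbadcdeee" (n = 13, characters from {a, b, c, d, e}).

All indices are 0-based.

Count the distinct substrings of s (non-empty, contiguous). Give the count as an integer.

rank | idx | suffix
   0 |   0 | aacecbadcdeee
   1 |   1 | acecbadcdeee
   2 |   6 | adcdeee
   3 |   5 | badcdeee
   4 |   4 | cbadcdeee
   5 |   8 | cdeee
   6 |   2 | cecbadcdeee
   7 |   7 | dcdeee
   8 |   9 | deee
   9 |  12 | e
  10 |   3 | ecbadcdeee
  11 |  11 | ee
  12 |  10 | eee

SA = [0, 1, 6, 5, 4, 8, 2, 7, 9, 12, 3, 11, 10]
i: (SA[i-1],SA[i]) lcp shared
  1: (0,1) 1 'a'
  2: (1,6) 1 'a'
  3: (6,5) 0 ''
  4: (5,4) 0 ''
  5: (4,8) 1 'c'
  6: (8,2) 1 'c'
  7: (2,7) 0 ''
  8: (7,9) 1 'd'
  9: (9,12) 0 ''
  10: (12,3) 1 'e'
  11: (3,11) 1 'e'
  12: (11,10) 2 'ee'

n(n+1)/2 = 13·14/2 = 91
Σ LCP = 0 + 1 + 1 + 0 + 0 + 1 + 1 + 0 + 1 + 0 + 1 + 1 + 2 = 9
distinct = 91 − 9 = 82

82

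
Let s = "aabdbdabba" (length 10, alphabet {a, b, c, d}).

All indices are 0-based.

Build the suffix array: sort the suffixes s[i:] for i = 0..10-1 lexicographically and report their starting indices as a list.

[9, 0, 6, 1, 8, 7, 4, 2, 5, 3]

rank→(start, suffix):
  0 → (9, 'a')
  1 → (0, 'aabdbdabba')
  2 → (6, 'abba')
  3 → (1, 'abdbdabba')
  4 → (8, 'ba')
  5 → (7, 'bba')
  6 → (4, 'bdabba')
  7 → (2, 'bdbdabba')
  8 → (5, 'dabba')
  9 → (3, 'dbdabba')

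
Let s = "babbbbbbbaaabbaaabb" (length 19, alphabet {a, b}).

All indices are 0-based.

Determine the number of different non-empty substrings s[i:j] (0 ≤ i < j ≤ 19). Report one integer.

133

sorted suffixes:
  #0 SA[0]=14  'aaabb'
  #1 SA[1]=9  'aaabbaaabb'
  #2 SA[2]=15  'aabb'
  #3 SA[3]=10  'aabbaaabb'
  #4 SA[4]=16  'abb'
  #5 SA[5]=11  'abbaaabb'
  #6 SA[6]=1  'abbbbbbbaaabbaaabb'
  #7 SA[7]=18  'b'
  #8 SA[8]=13  'baaabb'
  #9 SA[9]=8  'baaabbaaabb'
  #10 SA[10]=0  'babbbbbbbaaabbaaabb'
  #11 SA[11]=17  'bb'
  #12 SA[12]=12  'bbaaabb'
  #13 SA[13]=7  'bbaaabbaaabb'
  #14 SA[14]=6  'bbbaaabbaaabb'
  #15 SA[15]=5  'bbbbaaabbaaabb'
  #16 SA[16]=4  'bbbbbaaabbaaabb'
  #17 SA[17]=3  'bbbbbbaaabbaaabb'
  #18 SA[18]=2  'bbbbbbbaaabbaaabb'

SA = [14, 9, 15, 10, 16, 11, 1, 18, 13, 8, 0, 17, 12, 7, 6, 5, 4, 3, 2]
i: (SA[i-1],SA[i]) lcp shared
  1: (14,9) 5 'aaabb'
  2: (9,15) 2 'aa'
  3: (15,10) 4 'aabb'
  4: (10,16) 1 'a'
  5: (16,11) 3 'abb'
  6: (11,1) 3 'abb'
  7: (1,18) 0 ''
  8: (18,13) 1 'b'
  9: (13,8) 6 'baaabb'
  10: (8,0) 2 'ba'
  11: (0,17) 1 'b'
  12: (17,12) 2 'bb'
  13: (12,7) 7 'bbaaabb'
  14: (7,6) 2 'bb'
  15: (6,5) 3 'bbb'
  16: (5,4) 4 'bbbb'
  17: (4,3) 5 'bbbbb'
  18: (3,2) 6 'bbbbbb'

n(n+1)/2 = 19·20/2 = 190
Σ LCP = 0 + 5 + 2 + 4 + 1 + 3 + 3 + 0 + 1 + 6 + 2 + 1 + 2 + 7 + 2 + 3 + 4 + 5 + 6 = 57
distinct = 190 − 57 = 133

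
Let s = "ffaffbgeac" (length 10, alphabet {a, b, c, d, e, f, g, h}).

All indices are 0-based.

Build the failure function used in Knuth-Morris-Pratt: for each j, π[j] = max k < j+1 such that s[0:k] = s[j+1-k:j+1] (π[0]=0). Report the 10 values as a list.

[0, 1, 0, 1, 2, 0, 0, 0, 0, 0]

π[0] = 0
j=1 s[j]='f': π[1]=1 (border 'f')
j=2 s[j]='a': k: 1→0; π[2]=0 (border '')
j=3 s[j]='f': π[3]=1 (border 'f')
j=4 s[j]='f': π[4]=2 (border 'ff')
j=5 s[j]='b': k: 2→1→0; π[5]=0 (border '')
j=6 s[j]='g': π[6]=0 (border '')
j=7 s[j]='e': π[7]=0 (border '')
j=8 s[j]='a': π[8]=0 (border '')
j=9 s[j]='c': π[9]=0 (border '')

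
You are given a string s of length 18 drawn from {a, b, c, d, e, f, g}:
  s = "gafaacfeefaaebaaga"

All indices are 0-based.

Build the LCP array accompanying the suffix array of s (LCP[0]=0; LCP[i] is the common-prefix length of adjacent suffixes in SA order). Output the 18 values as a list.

[0, 1, 2, 2, 1, 1, 1, 1, 0, 0, 0, 1, 1, 0, 3, 1, 0, 2]

sorted suffixes:
  #0 SA[0]=17  'a'
  #1 SA[1]=3  'aacfeefaaebaaga'
  #2 SA[2]=10  'aaebaaga'
  #3 SA[3]=14  'aaga'
  #4 SA[4]=4  'acfeefaaebaaga'
  #5 SA[5]=11  'aebaaga'
  #6 SA[6]=1  'afaacfeefaaebaaga'
  #7 SA[7]=15  'aga'
  #8 SA[8]=13  'baaga'
  #9 SA[9]=5  'cfeefaaebaaga'
  #10 SA[10]=12  'ebaaga'
  #11 SA[11]=7  'eefaaebaaga'
  #12 SA[12]=8  'efaaebaaga'
  #13 SA[13]=2  'faacfeefaaebaaga'
  #14 SA[14]=9  'faaebaaga'
  #15 SA[15]=6  'feefaaebaaga'
  #16 SA[16]=16  'ga'
  #17 SA[17]=0  'gafaacfeefaaebaaga'

SA = [17, 3, 10, 14, 4, 11, 1, 15, 13, 5, 12, 7, 8, 2, 9, 6, 16, 0]
rank  pair      lcp
   1  s[17:],s[3:]  1  'a'
   2  s[3:],s[10:]  2  'aa'
   3  s[10:],s[14:]  2  'aa'
   4  s[14:],s[4:]  1  'a'
   5  s[4:],s[11:]  1  'a'
   6  s[11:],s[1:]  1  'a'
   7  s[1:],s[15:]  1  'a'
   8  s[15:],s[13:]  0  ''
   9  s[13:],s[5:]  0  ''
  10  s[5:],s[12:]  0  ''
  11  s[12:],s[7:]  1  'e'
  12  s[7:],s[8:]  1  'e'
  13  s[8:],s[2:]  0  ''
  14  s[2:],s[9:]  3  'faa'
  15  s[9:],s[6:]  1  'f'
  16  s[6:],s[16:]  0  ''
  17  s[16:],s[0:]  2  'ga'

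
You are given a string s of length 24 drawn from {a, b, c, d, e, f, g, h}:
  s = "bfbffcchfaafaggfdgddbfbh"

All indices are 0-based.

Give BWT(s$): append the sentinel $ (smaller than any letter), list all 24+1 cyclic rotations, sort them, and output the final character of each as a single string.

rank  rotation                   last
    0  $bfbffcchfaafaggfdgddbfbh  h
    1  aafaggfdgddbfbh$bfbffcchf  f
    2  afaggfdgddbfbh$bfbffcchfa  a
    3  aggfdgddbfbh$bfbffcchfaaf  f
    4  bfbffcchfaafaggfdgddbfbh$  $
    5  bfbh$bfbffcchfaafaggfdgdd  d
    6  bffcchfaafaggfdgddbfbh$bf  f
    7  bh$bfbffcchfaafaggfdgddbf  f
    8  cchfaafaggfdgddbfbh$bfbff  f
    9  chfaafaggfdgddbfbh$bfbffc  c
   10  dbfbh$bfbffcchfaafaggfdgd  d
   11  ddbfbh$bfbffcchfaafaggfdg  g
   12  dgddbfbh$bfbffcchfaafaggf  f
   13  faafaggfdgddbfbh$bfbffcch  h
   14  faggfdgddbfbh$bfbffcchfaa  a
   15  fbffcchfaafaggfdgddbfbh$b  b
   16  fbh$bfbffcchfaafaggfdgddb  b
   17  fcchfaafaggfdgddbfbh$bfbf  f
   18  fdgddbfbh$bfbffcchfaafagg  g
   19  ffcchfaafaggfdgddbfbh$bfb  b
   20  gddbfbh$bfbffcchfaafaggfd  d
   21  gfdgddbfbh$bfbffcchfaafag  g
   22  ggfdgddbfbh$bfbffcchfaafa  a
   23  h$bfbffcchfaafaggfdgddbfb  b
   24  hfaafaggfdgddbfbh$bfbffcc  c

hfaf$dfffcdgfhabbfgbdgabc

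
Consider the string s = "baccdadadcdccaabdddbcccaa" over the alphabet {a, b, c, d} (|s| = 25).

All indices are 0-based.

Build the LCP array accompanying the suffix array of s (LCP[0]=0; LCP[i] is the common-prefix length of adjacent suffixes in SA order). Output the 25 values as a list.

rank→(start, suffix):
  0 → (24, 'a')
  1 → (23, 'aa')
  2 → (13, 'aabdddbcccaa')
  3 → (14, 'abdddbcccaa')
  4 → (1, 'accdadadcdccaabdddbcccaa')
  5 → (5, 'adadcdccaabdddbcccaa')
  6 → (7, 'adcdccaabdddbcccaa')
  7 → (0, 'baccdadadcdccaabdddbcccaa')
  8 → (19, 'bcccaa')
  9 → (15, 'bdddbcccaa')
  10 → (22, 'caa')
  11 → (12, 'caabdddbcccaa')
  12 → (21, 'ccaa')
  13 → (11, 'ccaabdddbcccaa')
  14 → (20, 'cccaa')
  15 → (2, 'ccdadadcdccaabdddbcccaa')
  16 → (3, 'cdadadcdccaabdddbcccaa')
  17 → (9, 'cdccaabdddbcccaa')
  18 → (4, 'dadadcdccaabdddbcccaa')
  19 → (6, 'dadcdccaabdddbcccaa')
  20 → (18, 'dbcccaa')
  21 → (10, 'dccaabdddbcccaa')
  22 → (8, 'dcdccaabdddbcccaa')
  23 → (17, 'ddbcccaa')
  24 → (16, 'dddbcccaa')

SA = [24, 23, 13, 14, 1, 5, 7, 0, 19, 15, 22, 12, 21, 11, 20, 2, 3, 9, 4, 6, 18, 10, 8, 17, 16]
i: (SA[i-1],SA[i]) lcp shared
  1: (24,23) 1 'a'
  2: (23,13) 2 'aa'
  3: (13,14) 1 'a'
  4: (14,1) 1 'a'
  5: (1,5) 1 'a'
  6: (5,7) 2 'ad'
  7: (7,0) 0 ''
  8: (0,19) 1 'b'
  9: (19,15) 1 'b'
  10: (15,22) 0 ''
  11: (22,12) 3 'caa'
  12: (12,21) 1 'c'
  13: (21,11) 4 'ccaa'
  14: (11,20) 2 'cc'
  15: (20,2) 2 'cc'
  16: (2,3) 1 'c'
  17: (3,9) 2 'cd'
  18: (9,4) 0 ''
  19: (4,6) 3 'dad'
  20: (6,18) 1 'd'
  21: (18,10) 1 'd'
  22: (10,8) 2 'dc'
  23: (8,17) 1 'd'
  24: (17,16) 2 'dd'

[0, 1, 2, 1, 1, 1, 2, 0, 1, 1, 0, 3, 1, 4, 2, 2, 1, 2, 0, 3, 1, 1, 2, 1, 2]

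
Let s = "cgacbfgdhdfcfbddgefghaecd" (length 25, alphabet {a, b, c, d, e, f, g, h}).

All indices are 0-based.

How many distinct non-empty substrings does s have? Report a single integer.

307

rank | idx | suffix
   0 |   2 | acbfgdhdfcfbddgefghaecd
   1 |  21 | aecd
   2 |  13 | bddgefghaecd
   3 |   4 | bfgdhdfcfbddgefghaecd
   4 |   3 | cbfgdhdfcfbddgefghaecd
   5 |  23 | cd
   6 |  11 | cfbddgefghaecd
   7 |   0 | cgacbfgdhdfcfbddgefghaecd
   8 |  24 | d
   9 |  14 | ddgefghaecd
  10 |   9 | dfcfbddgefghaecd
  11 |  15 | dgefghaecd
  12 |   7 | dhdfcfbddgefghaecd
  13 |  22 | ecd
  14 |  17 | efghaecd
  15 |  12 | fbddgefghaecd
  16 |  10 | fcfbddgefghaecd
  17 |   5 | fgdhdfcfbddgefghaecd
  18 |  18 | fghaecd
  19 |   1 | gacbfgdhdfcfbddgefghaecd
  20 |   6 | gdhdfcfbddgefghaecd
  21 |  16 | gefghaecd
  22 |  19 | ghaecd
  23 |  20 | haecd
  24 |   8 | hdfcfbddgefghaecd

SA = [2, 21, 13, 4, 3, 23, 11, 0, 24, 14, 9, 15, 7, 22, 17, 12, 10, 5, 18, 1, 6, 16, 19, 20, 8]
rank  pair      lcp
   1  s[2:],s[21:]  1  'a'
   2  s[21:],s[13:]  0  ''
   3  s[13:],s[4:]  1  'b'
   4  s[4:],s[3:]  0  ''
   5  s[3:],s[23:]  1  'c'
   6  s[23:],s[11:]  1  'c'
   7  s[11:],s[0:]  1  'c'
   8  s[0:],s[24:]  0  ''
   9  s[24:],s[14:]  1  'd'
  10  s[14:],s[9:]  1  'd'
  11  s[9:],s[15:]  1  'd'
  12  s[15:],s[7:]  1  'd'
  13  s[7:],s[22:]  0  ''
  14  s[22:],s[17:]  1  'e'
  15  s[17:],s[12:]  0  ''
  16  s[12:],s[10:]  1  'f'
  17  s[10:],s[5:]  1  'f'
  18  s[5:],s[18:]  2  'fg'
  19  s[18:],s[1:]  0  ''
  20  s[1:],s[6:]  1  'g'
  21  s[6:],s[16:]  1  'g'
  22  s[16:],s[19:]  1  'g'
  23  s[19:],s[20:]  0  ''
  24  s[20:],s[8:]  1  'h'

n(n+1)/2 = 25·26/2 = 325
Σ LCP = 0 + 1 + 0 + 1 + 0 + 1 + 1 + 1 + 0 + 1 + 1 + 1 + 1 + 0 + 1 + 0 + 1 + 1 + 2 + 0 + 1 + 1 + 1 + 0 + 1 = 18
distinct = 325 − 18 = 307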